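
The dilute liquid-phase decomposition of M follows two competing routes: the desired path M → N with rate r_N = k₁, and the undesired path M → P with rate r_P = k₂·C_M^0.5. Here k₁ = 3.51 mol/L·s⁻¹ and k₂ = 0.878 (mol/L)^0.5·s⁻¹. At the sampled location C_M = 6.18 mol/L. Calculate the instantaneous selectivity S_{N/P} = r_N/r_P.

1.61

S_{N/P} = r_N/r_P = (k₁)/(k₂·C_M^0.5) = (k₁/k₂)·C_M^-0.5.
= (3.51) / (0.878×6.180^0.5) = 3.510/2.183 = 1.61.
The undesired path is higher order in M, so low C_M (CSTR or dilute feed) favours N.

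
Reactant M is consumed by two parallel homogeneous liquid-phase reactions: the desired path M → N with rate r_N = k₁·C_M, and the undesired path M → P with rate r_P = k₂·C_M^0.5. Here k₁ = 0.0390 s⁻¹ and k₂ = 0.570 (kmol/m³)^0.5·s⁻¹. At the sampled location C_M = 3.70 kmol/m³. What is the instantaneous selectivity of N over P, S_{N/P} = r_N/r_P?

0.132

S_{N/P} = r_N/r_P = (k₁·C_M)/(k₂·C_M^0.5) = (k₁/k₂)·C_M^0.5.
= (0.0390×3.700) / (0.570×3.700^0.5) = 0.1443/1.096 = 0.132.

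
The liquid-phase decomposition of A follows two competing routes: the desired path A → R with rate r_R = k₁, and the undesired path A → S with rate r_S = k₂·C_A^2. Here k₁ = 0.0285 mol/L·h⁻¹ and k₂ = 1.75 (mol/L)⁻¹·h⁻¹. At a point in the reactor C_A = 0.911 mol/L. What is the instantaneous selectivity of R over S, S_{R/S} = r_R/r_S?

0.0196

S_{R/S} = r_R/r_S = (k₁)/(k₂·C_A^2) = (k₁/k₂)·C_A^-2.
= (0.0285) / (1.75×0.9110^2) = 0.02850/1.452 = 0.0196.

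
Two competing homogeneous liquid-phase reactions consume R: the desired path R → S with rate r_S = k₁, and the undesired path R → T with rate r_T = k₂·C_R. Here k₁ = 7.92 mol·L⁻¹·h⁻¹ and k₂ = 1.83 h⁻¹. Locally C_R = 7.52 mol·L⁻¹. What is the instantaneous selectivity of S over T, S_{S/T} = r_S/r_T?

S_{S/T} = r_S/r_T = (k₁)/(k₂·C_R) = (k₁/k₂)·C_R⁻¹.
= (7.92) / (1.83×7.520) = 7.920/13.76 = 0.576.
The undesired path is higher order in R, so low C_R (CSTR or dilute feed) favours S.

0.576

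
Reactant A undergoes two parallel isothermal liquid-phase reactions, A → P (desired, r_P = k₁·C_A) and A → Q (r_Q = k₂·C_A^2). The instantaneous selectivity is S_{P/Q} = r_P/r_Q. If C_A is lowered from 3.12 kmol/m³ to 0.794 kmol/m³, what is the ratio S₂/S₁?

S_{P/Q} = (k₁/k₂)·C_A⁻¹, so S₂/S₁ = (C_{A,2}/C_{A,1})⁻¹.
= 3.12/0.794 = 3.93.
Selectivity toward P rises as C_A falls — low-concentration operation is favoured.

3.93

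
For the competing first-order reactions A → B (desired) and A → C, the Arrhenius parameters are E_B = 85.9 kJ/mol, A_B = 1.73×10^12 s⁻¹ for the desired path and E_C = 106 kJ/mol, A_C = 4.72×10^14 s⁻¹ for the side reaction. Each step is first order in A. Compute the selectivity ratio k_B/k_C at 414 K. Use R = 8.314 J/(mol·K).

1.26

k_B/k_C = (A_B/A_C)·exp[−(E_B−E_C)/(RT)] = (A_B/A_C)·exp[(E_C−E_B)/(RT)].
(E_C−E_B)/(RT) = (106−85.9)×10³/(8.314×414) = 20100/3442 = 5.840.
k_B/k_C = (1.73×10^12/4.72×10^14)·exp(5.840) = 0.003665 × 343.7 = 1.26.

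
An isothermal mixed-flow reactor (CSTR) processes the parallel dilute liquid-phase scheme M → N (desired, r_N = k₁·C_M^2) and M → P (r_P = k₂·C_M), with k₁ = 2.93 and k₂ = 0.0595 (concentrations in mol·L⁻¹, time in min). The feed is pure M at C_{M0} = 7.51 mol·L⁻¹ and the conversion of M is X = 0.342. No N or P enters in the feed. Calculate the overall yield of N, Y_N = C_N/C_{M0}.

Exit C_M = C_{M0}(1−X) = 7.51×0.658 = 4.942 mol·L⁻¹.
A CSTR operates uniformly at the exit composition, giving r_N = 71.55 and r_P = 0.2940 (each k·C_M^n at C_M = 4.942).
Fraction of consumed M going to N: r_N/(r_N+r_P) = 0.9959.
C_N = 0.9959·C_{M0}·X = 0.9959×7.51×0.342 = 2.56 mol·L⁻¹; Y_N = C_N/C_{M0} = 0.341.

0.341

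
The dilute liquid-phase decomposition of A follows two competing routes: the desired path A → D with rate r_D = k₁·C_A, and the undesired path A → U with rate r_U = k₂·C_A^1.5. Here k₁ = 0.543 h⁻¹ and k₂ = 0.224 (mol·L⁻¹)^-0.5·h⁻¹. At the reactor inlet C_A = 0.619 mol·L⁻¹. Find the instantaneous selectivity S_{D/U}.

3.08

S_{D/U} = r_D/r_U = (k₁·C_A)/(k₂·C_A^1.5) = (k₁/k₂)·C_A^-0.5.
= (0.543×0.6190) / (0.224×0.6190^1.5) = 0.3361/0.1091 = 3.08.
The undesired path is higher order in A, so low C_A (CSTR or dilute feed) favours D.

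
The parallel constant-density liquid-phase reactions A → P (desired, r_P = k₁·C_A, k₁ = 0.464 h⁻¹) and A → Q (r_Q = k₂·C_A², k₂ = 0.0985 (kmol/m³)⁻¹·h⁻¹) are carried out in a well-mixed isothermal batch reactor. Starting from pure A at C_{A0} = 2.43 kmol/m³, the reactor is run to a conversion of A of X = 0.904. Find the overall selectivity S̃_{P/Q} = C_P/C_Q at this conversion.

3.73

C_A = C_{A0}(1−X) = 0.2333 kmol/m³.
Along a PFR/batch, dC_P/dC_A = −r_P/(r_P+r_Q) = −k₁/(k₁+k₂·C_A).
Integrating from C_{A0} to C_A: C_P = (0.464/0.0985)·ln[(0.464+0.0985·2.43)/(0.464+0.0985·0.233)] = 4.711·ln(0.7034/0.4870) = 1.732 kmol/m³.
C_Q = (C_{A0}−C_A)−C_P = 0.4649 kmol/m³; S̃_{P/Q} = 1.732/0.4649 = 3.73.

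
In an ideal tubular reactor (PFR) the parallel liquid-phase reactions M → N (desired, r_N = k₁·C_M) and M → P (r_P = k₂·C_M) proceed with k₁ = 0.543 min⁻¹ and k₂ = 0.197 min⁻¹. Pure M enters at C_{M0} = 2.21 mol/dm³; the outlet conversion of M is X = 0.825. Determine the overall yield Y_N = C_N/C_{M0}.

C_M = C_{M0}(1−X) = 0.3868 mol/dm³.
Both paths are first order in M, so the instantaneous fraction to N is constant: dC_N/d(−C_M) = k₁/(k₁+k₂) = 0.7338.
C_N = 0.7338·(C_{M0}−C_M) = 0.7338×1.823 = 1.34 mol/dm³.
Y_N = C_N/C_{M0} = 1.338/2.21 = 0.605.

0.605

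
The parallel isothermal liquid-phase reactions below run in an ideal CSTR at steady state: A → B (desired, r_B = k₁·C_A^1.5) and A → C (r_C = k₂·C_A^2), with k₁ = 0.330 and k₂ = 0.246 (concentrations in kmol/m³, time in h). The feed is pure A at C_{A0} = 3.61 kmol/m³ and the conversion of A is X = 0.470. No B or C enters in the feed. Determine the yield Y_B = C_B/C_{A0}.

Exit C_A = C_{A0}(1−X) = 3.61×0.530 = 1.913 kmol/m³.
In a CSTR the entire volume is at exit conditions, so r_B = 0.330×1.913^1.5 = 0.8734 and r_C = 0.246×1.913^2 = 0.9005.
Fraction of consumed A going to B: r_B/(r_B+r_C) = 0.4923.
C_B = 0.4923·C_{A0}·X = 0.4923×3.61×0.470 = 0.835 kmol/m³; Y_B = C_B/C_{A0} = 0.231.

0.231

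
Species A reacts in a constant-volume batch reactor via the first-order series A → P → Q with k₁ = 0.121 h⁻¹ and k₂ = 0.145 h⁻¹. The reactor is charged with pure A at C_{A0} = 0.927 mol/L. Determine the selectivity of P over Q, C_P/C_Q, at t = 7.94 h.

1.18

The intermediate concentration in a first-order A→B→C sequence is C_P = k₁C_{A0}(e^(−k₁t) − e^(−k₂t))/(k₂−k₁).
e^(−k₁t) = e^(−0.121×7.94) = e^(−0.9607) = 0.3826; e^(−k₂t) = e^(−1.151) = 0.3162.
C_P = 0.121×0.927/(0.145−0.121) × (0.3826−0.3162) = 4.674×0.06638 = 0.3103 mol/L.
C_A = C_{A0}e^(−k₁t) = 0.3547 mol/L, so C_Q = C_{A0}−C_A−C_P = 0.2621 mol/L; C_P/C_Q = 1.18.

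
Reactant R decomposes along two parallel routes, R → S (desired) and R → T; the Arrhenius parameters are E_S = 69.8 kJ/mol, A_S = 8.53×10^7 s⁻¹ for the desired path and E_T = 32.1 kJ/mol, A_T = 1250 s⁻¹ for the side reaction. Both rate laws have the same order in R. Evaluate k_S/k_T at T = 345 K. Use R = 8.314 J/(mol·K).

0.134

With equal orders, S_{S/T} = k_S/k_T = (A_S/A_T)·exp[(E_T−E_S)/(RT)].
(E_T−E_S)/(RT) = (32.1−69.8)×10³/(8.314×345) = -37700/2868 = -13.14.
k_S/k_T = (8.53×10^7/1250)·exp(-13.14) = 68240 × 1.958×10^-6 = 0.134.
Since E_S > E_T, raising the temperature improves selectivity toward S.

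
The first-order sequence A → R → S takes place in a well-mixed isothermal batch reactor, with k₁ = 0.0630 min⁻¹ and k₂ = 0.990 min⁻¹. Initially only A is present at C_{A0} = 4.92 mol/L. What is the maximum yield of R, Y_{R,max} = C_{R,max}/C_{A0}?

Evaluating C_R at t_opt = ln(k₂/k₁)/(k₂−k₁) gives C_{R,max}/C_{A0} = (k₁/k₂)^[k₂/(k₂−k₁)].
= (0.0630/0.990)^(0.990/(0.990−0.0630)) = (0.06364)^(1.068) = 0.05277.

0.0528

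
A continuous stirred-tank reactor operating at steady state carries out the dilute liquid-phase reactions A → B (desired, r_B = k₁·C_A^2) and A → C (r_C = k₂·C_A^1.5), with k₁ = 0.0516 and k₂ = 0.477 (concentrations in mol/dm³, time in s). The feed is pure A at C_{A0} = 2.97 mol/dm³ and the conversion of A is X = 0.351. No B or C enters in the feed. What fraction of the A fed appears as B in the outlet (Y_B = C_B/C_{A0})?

0.0458

Exit C_A = C_{A0}(1−X) = 2.97×0.649 = 1.928 mol/dm³.
A CSTR operates uniformly at the exit composition, giving r_B = 0.1917 and r_C = 1.276 (each k·C_A^n at C_A = 1.928).
Fraction of consumed A going to B: r_B/(r_B+r_C) = 0.1306.
C_B = 0.1306·C_{A0}·X = 0.1306×2.97×0.351 = 0.136 mol/dm³; Y_B = C_B/C_{A0} = 0.0458.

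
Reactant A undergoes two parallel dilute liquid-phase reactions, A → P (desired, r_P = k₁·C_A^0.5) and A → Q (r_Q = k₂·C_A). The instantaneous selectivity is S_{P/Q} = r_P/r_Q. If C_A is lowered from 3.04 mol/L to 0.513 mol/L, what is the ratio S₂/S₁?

S_{P/Q} = (k₁/k₂)·C_A^-0.5, so S₂/S₁ = (C_{A,2}/C_{A,1})^-0.5.
= (0.513/3.04)^(-0.5) = (0.1688)^(-0.5) = 2.43.

2.43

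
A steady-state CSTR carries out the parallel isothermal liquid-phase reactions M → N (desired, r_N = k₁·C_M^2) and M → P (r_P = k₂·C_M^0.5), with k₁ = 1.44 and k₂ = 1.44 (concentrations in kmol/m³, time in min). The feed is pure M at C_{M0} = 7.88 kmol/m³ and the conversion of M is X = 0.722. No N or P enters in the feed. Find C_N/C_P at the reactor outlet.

3.24

Exit C_M = C_{M0}(1−X) = 7.88×0.278 = 2.191 kmol/m³.
Rates in a CSTR are evaluated at the outlet concentration: r_N = 1.44×2.191^2 = 6.910, r_P = 1.44×2.191^0.5 = 2.131.
Overall selectivity = C_N/C_P = r_Nτ/(r_Pτ) = r_N/r_P = 3.24.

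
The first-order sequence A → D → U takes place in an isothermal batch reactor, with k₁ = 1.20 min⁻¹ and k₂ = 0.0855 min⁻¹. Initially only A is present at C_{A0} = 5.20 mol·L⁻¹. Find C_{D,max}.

At the optimum, C_{D,max}/C_{A0} = (k₁/k₂)^[k₂/(k₂−k₁)].
= (1.20/0.0855)^(0.0855/(0.0855−1.20)) = (14.04)^(-0.07672) = 0.8166.
C_{D,max} = 0.8166×5.20 = 4.25 mol·L⁻¹.

4.25 mol·L⁻¹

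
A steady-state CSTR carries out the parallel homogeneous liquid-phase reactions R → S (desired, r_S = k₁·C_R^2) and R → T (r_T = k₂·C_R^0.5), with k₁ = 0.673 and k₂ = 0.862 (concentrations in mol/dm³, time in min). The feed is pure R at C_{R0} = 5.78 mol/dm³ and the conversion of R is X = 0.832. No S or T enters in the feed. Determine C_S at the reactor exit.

2.06 mol/dm³

Exit C_R = C_{R0}(1−X) = 5.78×0.168 = 0.9710 mol/dm³.
In a CSTR the entire volume is at exit conditions, so r_S = 0.673×0.9710^2 = 0.6346 and r_T = 0.862×0.9710^0.5 = 0.8494.
Fraction of consumed R going to S: r_S/(r_S+r_T) = 0.4276.
C_S = 0.4276·C_{R0}·X = 0.4276×5.78×0.832 = 2.06 mol/dm³.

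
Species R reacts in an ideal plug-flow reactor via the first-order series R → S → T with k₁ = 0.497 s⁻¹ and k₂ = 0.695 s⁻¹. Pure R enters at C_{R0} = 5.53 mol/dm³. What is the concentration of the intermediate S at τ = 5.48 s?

0.603 mol/dm³

Solving the coupled first-order balances gives C_S(τ) = [k₁/(k₂−k₁)]·C_{R0}·(e^(−k₁τ) − e^(−k₂τ)).
e^(−k₁τ) = e^(−0.497×5.48) = e^(−2.724) = 0.06564; e^(−k₂τ) = e^(−3.809) = 0.02218.
C_S = 0.497×5.53/(0.695−0.497) × (0.06564−0.02218) = 13.88×0.04346 = 0.6033 mol/dm³.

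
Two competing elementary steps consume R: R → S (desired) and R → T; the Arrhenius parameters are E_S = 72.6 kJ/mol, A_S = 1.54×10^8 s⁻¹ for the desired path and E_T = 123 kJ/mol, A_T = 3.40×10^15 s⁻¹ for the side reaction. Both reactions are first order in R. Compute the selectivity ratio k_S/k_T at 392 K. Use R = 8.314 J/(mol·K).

Since both paths have the same order in R, the concentration cancels and S_{S/T} = k_S/k_T = (A_S/A_T)·exp[(E_T−E_S)/(RT)].
(E_T−E_S)/(RT) = (123−72.6)×10³/(8.314×392) = 50400/3259 = 15.46.
k_S/k_T = (1.54×10^8/3.40×10^15)·exp(15.46) = 4.529×10^-8 × 5.201×10^6 = 0.236.

0.236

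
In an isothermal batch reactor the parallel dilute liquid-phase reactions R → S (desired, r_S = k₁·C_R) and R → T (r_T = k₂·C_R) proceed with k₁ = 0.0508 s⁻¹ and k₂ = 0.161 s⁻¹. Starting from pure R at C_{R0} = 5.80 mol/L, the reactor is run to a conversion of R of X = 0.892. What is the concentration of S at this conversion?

1.24 mol/L

C_R = C_{R0}(1−X) = 0.6264 mol/L.
Both paths are first order in R, so the instantaneous fraction to S is constant: dC_S/d(−C_R) = k₁/(k₁+k₂) = 0.2398.
C_S = 0.2398·(C_{R0}−C_R) = 0.2398×5.174 = 1.24 mol/L.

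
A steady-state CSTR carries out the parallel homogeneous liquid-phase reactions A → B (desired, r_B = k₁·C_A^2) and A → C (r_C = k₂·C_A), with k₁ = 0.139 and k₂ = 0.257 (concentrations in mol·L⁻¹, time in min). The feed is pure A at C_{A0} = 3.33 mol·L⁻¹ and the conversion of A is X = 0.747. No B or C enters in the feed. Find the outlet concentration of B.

0.779 mol·L⁻¹

Exit C_A = C_{A0}(1−X) = 3.33×0.253 = 0.8425 mol·L⁻¹.
Rates in a CSTR are evaluated at the outlet concentration: r_B = 0.139×0.8425^2 = 0.09866, r_C = 0.257×0.8425 = 0.2165.
Fraction of consumed A going to B: r_B/(r_B+r_C) = 0.3130.
C_B = 0.3130·C_{A0}·X = 0.3130×3.33×0.747 = 0.779 mol·L⁻¹.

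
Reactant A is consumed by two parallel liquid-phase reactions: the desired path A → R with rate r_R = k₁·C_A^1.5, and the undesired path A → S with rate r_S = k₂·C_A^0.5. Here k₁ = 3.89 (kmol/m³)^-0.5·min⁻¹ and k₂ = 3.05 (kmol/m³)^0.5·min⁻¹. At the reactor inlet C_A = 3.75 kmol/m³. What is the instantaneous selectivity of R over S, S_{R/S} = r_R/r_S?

4.78

S_{R/S} = r_R/r_S = (k₁·C_A^1.5)/(k₂·C_A^0.5) = (k₁/k₂)·C_A.
= (3.89×3.750^1.5) / (3.05×3.750^0.5) = 28.25/5.906 = 4.78.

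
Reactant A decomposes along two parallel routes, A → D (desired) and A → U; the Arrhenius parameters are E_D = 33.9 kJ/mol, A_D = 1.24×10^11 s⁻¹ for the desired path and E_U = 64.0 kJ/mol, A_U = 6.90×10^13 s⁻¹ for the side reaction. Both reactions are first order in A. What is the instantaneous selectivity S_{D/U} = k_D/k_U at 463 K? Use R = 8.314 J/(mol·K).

k_D/k_U = (A_D/A_U)·exp[−(E_D−E_U)/(RT)] = (A_D/A_U)·exp[(E_U−E_D)/(RT)].
(E_U−E_D)/(RT) = (64.0−33.9)×10³/(8.314×463) = 30100/3849 = 7.819.
k_D/k_U = (1.24×10^11/6.90×10^13)·exp(7.819) = 0.001797 × 2489 = 4.47.
Since E_D < E_U, lowering the temperature improves selectivity toward D.

4.47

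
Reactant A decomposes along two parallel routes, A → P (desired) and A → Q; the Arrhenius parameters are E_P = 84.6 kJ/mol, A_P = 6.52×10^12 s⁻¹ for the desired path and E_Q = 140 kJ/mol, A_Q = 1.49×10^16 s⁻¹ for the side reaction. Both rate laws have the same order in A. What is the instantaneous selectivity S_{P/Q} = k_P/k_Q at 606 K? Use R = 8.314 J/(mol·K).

k_P/k_Q = (A_P/A_Q)·exp[−(E_P−E_Q)/(RT)] = (A_P/A_Q)·exp[(E_Q−E_P)/(RT)].
(E_Q−E_P)/(RT) = (140−84.6)×10³/(8.314×606) = 55400/5038 = 11.00.
k_P/k_Q = (6.52×10^12/1.49×10^16)·exp(11.00) = 4.376×10^-4 × 59624 = 26.1.
Since E_P < E_Q, lowering the temperature improves selectivity toward P.

26.1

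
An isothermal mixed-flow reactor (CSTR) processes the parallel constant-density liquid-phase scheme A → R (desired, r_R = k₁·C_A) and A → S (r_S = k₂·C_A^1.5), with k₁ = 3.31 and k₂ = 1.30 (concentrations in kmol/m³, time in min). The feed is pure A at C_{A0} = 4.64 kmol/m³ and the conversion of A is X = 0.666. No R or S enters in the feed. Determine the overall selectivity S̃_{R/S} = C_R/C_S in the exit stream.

Exit C_A = C_{A0}(1−X) = 4.64×0.334 = 1.550 kmol/m³.
Rates in a CSTR are evaluated at the outlet concentration: r_R = 3.31×1.550 = 5.130, r_S = 1.30×1.550^1.5 = 2.508.
Overall selectivity = C_R/C_S = r_Rτ/(r_Sτ) = r_R/r_S = 2.05.

2.05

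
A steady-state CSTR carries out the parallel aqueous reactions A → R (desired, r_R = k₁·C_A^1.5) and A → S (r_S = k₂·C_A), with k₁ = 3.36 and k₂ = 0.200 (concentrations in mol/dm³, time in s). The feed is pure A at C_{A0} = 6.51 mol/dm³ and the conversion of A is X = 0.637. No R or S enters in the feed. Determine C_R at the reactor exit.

3.99 mol/dm³

Exit C_A = C_{A0}(1−X) = 6.51×0.363 = 2.363 mol/dm³.
In a CSTR the entire volume is at exit conditions, so r_R = 3.36×2.363^1.5 = 12.21 and r_S = 0.200×2.363 = 0.4726.
Fraction of consumed A going to R: r_R/(r_R+r_S) = 0.9627.
C_R = 0.9627·C_{A0}·X = 0.9627×6.51×0.637 = 3.99 mol/dm³.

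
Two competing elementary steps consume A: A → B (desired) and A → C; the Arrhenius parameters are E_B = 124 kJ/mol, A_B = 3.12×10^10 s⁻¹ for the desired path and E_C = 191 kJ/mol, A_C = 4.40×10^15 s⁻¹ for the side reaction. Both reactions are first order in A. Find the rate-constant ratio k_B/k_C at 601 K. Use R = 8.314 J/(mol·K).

k_B/k_C = (A_B/A_C)·exp[−(E_B−E_C)/(RT)] = (A_B/A_C)·exp[(E_C−E_B)/(RT)].
(E_C−E_B)/(RT) = (191−124)×10³/(8.314×601) = 67000/4997 = 13.41.
k_B/k_C = (3.12×10^10/4.40×10^15)·exp(13.41) = 7.091×10^-6 × 6.658×10^5 = 4.72.

4.72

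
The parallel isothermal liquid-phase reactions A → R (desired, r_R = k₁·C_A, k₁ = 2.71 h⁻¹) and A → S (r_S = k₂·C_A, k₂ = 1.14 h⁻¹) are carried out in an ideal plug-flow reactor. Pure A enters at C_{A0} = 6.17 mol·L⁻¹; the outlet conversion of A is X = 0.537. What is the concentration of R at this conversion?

2.33 mol·L⁻¹

C_A = C_{A0}(1−X) = 2.857 mol·L⁻¹.
Both paths are first order in A, so the instantaneous fraction to R is constant: dC_R/d(−C_A) = k₁/(k₁+k₂) = 0.7039.
C_R = 0.7039·(C_{A0}−C_A) = 0.7039×3.313 = 2.33 mol·L⁻¹.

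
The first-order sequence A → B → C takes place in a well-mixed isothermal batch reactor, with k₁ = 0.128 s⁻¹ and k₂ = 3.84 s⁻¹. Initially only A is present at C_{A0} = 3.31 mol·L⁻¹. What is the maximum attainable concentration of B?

0.0981 mol·L⁻¹

At the optimum, C_{B,max}/C_{A0} = (k₁/k₂)^[k₂/(k₂−k₁)].
= (0.128/3.84)^(3.84/(3.84−0.128)) = (0.03333)^(1.034) = 0.02964.
C_{B,max} = 0.02964×3.31 = 0.0981 mol·L⁻¹.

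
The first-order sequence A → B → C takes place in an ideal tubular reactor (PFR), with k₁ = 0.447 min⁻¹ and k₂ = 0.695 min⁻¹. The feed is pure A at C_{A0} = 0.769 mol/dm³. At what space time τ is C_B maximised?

The intermediate peaks when r₁ = r₂, i.e. k₁e^(−k₁τ) = k₂e^(−k₂τ), giving τ_opt = ln(k₂/k₁)/(k₂−k₁).
= ln(0.695/0.447)/(0.695−0.447) = ln(1.555)/0.2480 = 0.4414/0.2480 = 1.78 min.

1.78 min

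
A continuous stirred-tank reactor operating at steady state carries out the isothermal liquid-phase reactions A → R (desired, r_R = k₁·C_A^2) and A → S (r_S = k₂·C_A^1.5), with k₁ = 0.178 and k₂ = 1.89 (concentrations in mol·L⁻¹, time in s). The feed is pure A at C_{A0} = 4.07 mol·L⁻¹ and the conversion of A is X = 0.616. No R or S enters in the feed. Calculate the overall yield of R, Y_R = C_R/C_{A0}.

Exit C_A = C_{A0}(1−X) = 4.07×0.384 = 1.563 mol·L⁻¹.
In a CSTR the entire volume is at exit conditions, so r_R = 0.178×1.563^2 = 0.4348 and r_S = 1.89×1.563^1.5 = 3.693.
Fraction of consumed A going to R: r_R/(r_R+r_S) = 0.1053.
C_R = 0.1053·C_{A0}·X = 0.1053×4.07×0.616 = 0.264 mol·L⁻¹; Y_R = C_R/C_{A0} = 0.0649.

0.0649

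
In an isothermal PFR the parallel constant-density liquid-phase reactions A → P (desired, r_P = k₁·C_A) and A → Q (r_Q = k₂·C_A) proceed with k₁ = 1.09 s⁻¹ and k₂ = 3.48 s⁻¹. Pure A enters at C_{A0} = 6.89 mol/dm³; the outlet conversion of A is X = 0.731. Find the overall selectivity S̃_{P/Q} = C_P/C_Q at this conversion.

C_A = C_{A0}(1−X) = 1.853 mol/dm³.
Both paths are first order in A, so the instantaneous fraction to P is constant: dC_P/d(−C_A) = k₁/(k₁+k₂) = 0.2385.
C_P = 0.2385·(C_{A0}−C_A) = 0.2385×5.037 = 1.20 mol/dm³.
C_Q = (C_{A0}−C_A)−C_P = 3.835 mol/dm³; S̃_{P/Q} = 1.201/3.835 = 0.313.

0.313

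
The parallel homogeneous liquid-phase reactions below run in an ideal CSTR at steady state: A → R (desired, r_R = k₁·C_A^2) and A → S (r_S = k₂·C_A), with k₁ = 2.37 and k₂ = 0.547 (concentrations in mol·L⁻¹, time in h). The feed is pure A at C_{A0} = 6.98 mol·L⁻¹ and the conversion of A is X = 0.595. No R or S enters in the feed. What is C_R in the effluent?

3.84 mol·L⁻¹

Exit C_A = C_{A0}(1−X) = 6.98×0.405 = 2.827 mol·L⁻¹.
Rates in a CSTR are evaluated at the outlet concentration: r_R = 2.37×2.827^2 = 18.94, r_S = 0.547×2.827 = 1.546.
Fraction of consumed A going to R: r_R/(r_R+r_S) = 0.9245.
C_R = 0.9245·C_{A0}·X = 0.9245×6.98×0.595 = 3.84 mol·L⁻¹.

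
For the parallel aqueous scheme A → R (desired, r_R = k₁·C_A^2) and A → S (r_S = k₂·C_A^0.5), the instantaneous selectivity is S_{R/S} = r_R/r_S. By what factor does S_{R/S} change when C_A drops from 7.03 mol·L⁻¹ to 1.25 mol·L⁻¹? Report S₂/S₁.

0.0750

S_{R/S} = (k₁/k₂)·C_A^1.5, so S₂/S₁ = (C_{A,2}/C_{A,1})^1.5.
= (1.25/7.03)^1.5 = (0.1778)^1.5 = 0.0750.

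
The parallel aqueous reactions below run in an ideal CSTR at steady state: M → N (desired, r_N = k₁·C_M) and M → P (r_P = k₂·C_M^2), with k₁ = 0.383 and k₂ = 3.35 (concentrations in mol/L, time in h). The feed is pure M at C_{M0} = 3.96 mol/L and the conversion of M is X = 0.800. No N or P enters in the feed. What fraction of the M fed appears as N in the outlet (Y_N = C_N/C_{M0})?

0.101

Exit C_M = C_{M0}(1−X) = 3.96×0.200 = 0.7920 mol/L.
Rates in a CSTR are evaluated at the outlet concentration: r_N = 0.383×0.7920 = 0.3033, r_P = 3.35×0.7920^2 = 2.101.
Fraction of consumed M going to N: r_N/(r_N+r_P) = 0.1261.
C_N = 0.1261·C_{M0}·X = 0.1261×3.96×0.800 = 0.400 mol/L; Y_N = C_N/C_{M0} = 0.101.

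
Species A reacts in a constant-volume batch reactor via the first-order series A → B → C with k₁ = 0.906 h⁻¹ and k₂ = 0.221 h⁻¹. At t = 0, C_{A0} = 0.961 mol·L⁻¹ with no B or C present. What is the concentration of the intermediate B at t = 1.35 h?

For first-order series with pure A initially, C_B(t) = k₁C_{A0}/(k₂−k₁)·(e^(−k₁t) − e^(−k₂t)).
e^(−k₁t) = e^(−0.906×1.35) = e^(−1.223) = 0.2943; e^(−k₂t) = e^(−0.2984) = 0.7420.
C_B = 0.906×0.961/(0.221−0.906) × (0.2943−0.7420) = (-1.271)×(-0.4477) = 0.5691 mol·L⁻¹.

0.569 mol·L⁻¹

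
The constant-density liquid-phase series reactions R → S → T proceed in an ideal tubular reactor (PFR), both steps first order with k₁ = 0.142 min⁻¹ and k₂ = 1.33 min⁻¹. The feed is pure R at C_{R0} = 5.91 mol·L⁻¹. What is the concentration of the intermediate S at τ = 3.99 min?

For first-order series with pure R initially, C_S(τ) = k₁C_{R0}/(k₂−k₁)·(e^(−k₁τ) − e^(−k₂τ)).
e^(−k₁τ) = e^(−0.142×3.99) = e^(−0.5666) = 0.5675; e^(−k₂τ) = e^(−5.307) = 0.004958.
C_S = 0.142×5.91/(1.33−0.142) × (0.5675−0.004958) = 0.7064×0.5625 = 0.3974 mol·L⁻¹.

0.397 mol·L⁻¹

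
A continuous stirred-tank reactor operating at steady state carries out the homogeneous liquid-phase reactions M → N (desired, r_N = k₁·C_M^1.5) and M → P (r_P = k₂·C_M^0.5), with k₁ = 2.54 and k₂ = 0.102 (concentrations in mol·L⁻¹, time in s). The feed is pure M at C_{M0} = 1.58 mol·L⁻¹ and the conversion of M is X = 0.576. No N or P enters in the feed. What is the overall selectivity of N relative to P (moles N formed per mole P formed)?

Exit C_M = C_{M0}(1−X) = 1.58×0.424 = 0.6699 mol·L⁻¹.
In a CSTR the entire volume is at exit conditions, so r_N = 2.54×0.6699^1.5 = 1.393 and r_P = 0.102×0.6699^0.5 = 0.08349.
Overall selectivity = C_N/C_P = r_Nτ/(r_Pτ) = r_N/r_P = 16.7.

16.7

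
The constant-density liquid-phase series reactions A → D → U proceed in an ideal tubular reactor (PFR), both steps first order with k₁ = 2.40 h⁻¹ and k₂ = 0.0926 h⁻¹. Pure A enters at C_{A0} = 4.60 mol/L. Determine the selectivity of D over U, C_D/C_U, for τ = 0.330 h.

Solving the coupled first-order balances gives C_D(τ) = [k₁/(k₂−k₁)]·C_{A0}·(e^(−k₁τ) − e^(−k₂τ)).
e^(−k₁τ) = e^(−2.40×0.330) = e^(−0.7920) = 0.4529; e^(−k₂τ) = e^(−0.03056) = 0.9699.
C_D = 2.40×4.60/(0.0926−2.40) × (0.4529−0.9699) = (-4.785)×(-0.5170) = 2.473 mol/L.
C_A = C_{A0}e^(−k₁τ) = 2.084 mol/L, so C_U = C_{A0}−C_A−C_D = 0.04301 mol/L; C_D/C_U = 57.5.

57.5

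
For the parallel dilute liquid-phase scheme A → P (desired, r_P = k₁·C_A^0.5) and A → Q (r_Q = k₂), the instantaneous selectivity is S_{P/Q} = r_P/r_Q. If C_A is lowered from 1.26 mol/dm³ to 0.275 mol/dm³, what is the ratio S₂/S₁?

0.467

S_{P/Q} = (k₁/k₂)·C_A^0.5, so S₂/S₁ = (C_{A,2}/C_{A,1})^0.5.
= (0.275/1.26)^0.5 = (0.2183)^0.5 = 0.467.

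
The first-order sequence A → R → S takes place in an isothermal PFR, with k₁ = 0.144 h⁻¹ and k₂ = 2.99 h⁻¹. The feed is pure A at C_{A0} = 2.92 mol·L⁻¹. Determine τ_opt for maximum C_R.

Setting dC_R/dτ = 0 gives τ_opt = ln(k₂/k₁)/(k₂−k₁).
= ln(2.99/0.144)/(2.99−0.144) = ln(20.76)/2.846 = 3.033/2.846 = 1.07 h.

1.07 h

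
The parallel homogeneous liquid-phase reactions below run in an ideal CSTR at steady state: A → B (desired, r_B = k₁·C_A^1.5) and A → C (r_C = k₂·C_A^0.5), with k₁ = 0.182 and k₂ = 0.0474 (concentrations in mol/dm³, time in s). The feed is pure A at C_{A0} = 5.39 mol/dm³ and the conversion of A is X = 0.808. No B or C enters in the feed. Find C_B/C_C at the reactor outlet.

Exit C_A = C_{A0}(1−X) = 5.39×0.192 = 1.035 mol/dm³.
In a CSTR the entire volume is at exit conditions, so r_B = 0.182×1.035^1.5 = 0.1916 and r_C = 0.0474×1.035^0.5 = 0.04822.
Overall selectivity = C_B/C_C = r_Bτ/(r_Cτ) = r_B/r_C = 3.97.

3.97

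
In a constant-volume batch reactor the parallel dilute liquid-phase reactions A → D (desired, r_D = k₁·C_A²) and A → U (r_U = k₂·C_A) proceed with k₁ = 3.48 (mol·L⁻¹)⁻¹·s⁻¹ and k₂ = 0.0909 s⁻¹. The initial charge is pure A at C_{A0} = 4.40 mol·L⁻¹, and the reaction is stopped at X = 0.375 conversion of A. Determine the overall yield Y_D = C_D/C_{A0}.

0.372

C_A = C_{A0}(1−X) = 2.750 mol·L⁻¹.
Along a PFR/batch, dC_U/dC_A = −r_U/(r_D+r_U) = −k₂/(k₂+k₁·C_A).
Integrating from C_{A0} to C_A: C_U = (0.0909/3.48)·ln[(0.0909+3.48·4.40)/(0.0909+3.48·2.75)] = 0.02612·ln(15.40/9.661) = 0.01218 mol·L⁻¹.
Then C_D = (C_{A0}−C_A) − C_U = 1.650 − 0.01218 = 1.638 mol·L⁻¹.
Y_D = C_D/C_{A0} = 1.638/4.40 = 0.372.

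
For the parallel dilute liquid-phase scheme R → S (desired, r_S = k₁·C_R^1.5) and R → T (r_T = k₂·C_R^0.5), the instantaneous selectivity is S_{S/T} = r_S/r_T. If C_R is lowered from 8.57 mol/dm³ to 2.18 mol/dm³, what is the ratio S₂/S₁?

S_{S/T} = (k₁/k₂)·C_R, so S₂/S₁ = (C_{R,2}/C_{R,1}).
= 2.18/8.57 = 0.254.

0.254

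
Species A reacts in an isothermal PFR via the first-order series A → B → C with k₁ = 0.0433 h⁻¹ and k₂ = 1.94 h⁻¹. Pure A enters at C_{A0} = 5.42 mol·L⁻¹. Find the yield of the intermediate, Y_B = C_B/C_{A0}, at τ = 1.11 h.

0.0191

The intermediate concentration in a first-order A→B→C sequence is C_B = k₁C_{A0}(e^(−k₁τ) − e^(−k₂τ))/(k₂−k₁).
e^(−k₁τ) = e^(−0.0433×1.11) = e^(−0.04806) = 0.9531; e^(−k₂τ) = e^(−2.153) = 0.1161.
C_B = 0.0433×5.42/(1.94−0.0433) × (0.9531−0.1161) = 0.1237×0.8370 = 0.1036 mol·L⁻¹.
Y_B = C_B/C_{A0} = 0.1036/5.42 = 0.0191.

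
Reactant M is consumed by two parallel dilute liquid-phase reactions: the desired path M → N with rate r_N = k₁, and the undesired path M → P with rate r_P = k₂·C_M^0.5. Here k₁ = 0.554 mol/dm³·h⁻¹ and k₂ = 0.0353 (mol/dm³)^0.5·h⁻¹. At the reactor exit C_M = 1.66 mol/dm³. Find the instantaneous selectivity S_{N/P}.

S_{N/P} = r_N/r_P = (k₁)/(k₂·C_M^0.5) = (k₁/k₂)·C_M^-0.5.
= (0.554) / (0.0353×1.660^0.5) = 0.5540/0.04548 = 12.2.

12.2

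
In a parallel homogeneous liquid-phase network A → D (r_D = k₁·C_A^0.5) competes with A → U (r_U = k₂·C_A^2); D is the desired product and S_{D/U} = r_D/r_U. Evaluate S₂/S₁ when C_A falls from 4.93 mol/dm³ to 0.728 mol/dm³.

17.6

S_{D/U} = (k₁/k₂)·C_A^-1.5, so S₂/S₁ = (C_{A,2}/C_{A,1})^-1.5.
= (0.728/4.93)^(-1.5) = (0.1477)^(-1.5) = 17.6.
Selectivity toward D rises as C_A falls — low-concentration operation is favoured.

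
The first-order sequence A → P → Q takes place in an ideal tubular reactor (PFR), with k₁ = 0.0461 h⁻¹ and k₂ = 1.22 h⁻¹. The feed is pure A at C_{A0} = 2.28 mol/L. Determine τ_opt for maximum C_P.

For first-order series the maximum of C_P occurs at τ_opt = ln(k₂/k₁)/(k₂−k₁).
= ln(1.22/0.0461)/(1.22−0.0461) = ln(26.46)/1.174 = 3.276/1.174 = 2.79 h.

2.79 h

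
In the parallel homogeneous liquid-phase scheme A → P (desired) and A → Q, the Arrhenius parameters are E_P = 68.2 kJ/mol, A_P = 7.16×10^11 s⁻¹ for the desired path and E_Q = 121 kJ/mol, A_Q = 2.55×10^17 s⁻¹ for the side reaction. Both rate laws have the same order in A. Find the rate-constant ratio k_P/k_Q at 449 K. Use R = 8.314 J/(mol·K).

k_P/k_Q = (A_P/A_Q)·exp[−(E_P−E_Q)/(RT)] = (A_P/A_Q)·exp[(E_Q−E_P)/(RT)].
(E_Q−E_P)/(RT) = (121−68.2)×10³/(8.314×449) = 52800/3733 = 14.14.
k_P/k_Q = (7.16×10^11/2.55×10^17)·exp(14.14) = 2.808×10^-6 × 1.389×10^6 = 3.90.

3.90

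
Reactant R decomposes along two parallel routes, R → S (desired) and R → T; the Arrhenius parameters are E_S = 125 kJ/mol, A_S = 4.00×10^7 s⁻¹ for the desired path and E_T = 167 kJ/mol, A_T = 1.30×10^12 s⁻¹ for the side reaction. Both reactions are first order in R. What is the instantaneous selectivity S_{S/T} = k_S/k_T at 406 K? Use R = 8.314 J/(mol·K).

k_S/k_T = (A_S/A_T)·exp[−(E_S−E_T)/(RT)] = (A_S/A_T)·exp[(E_T−E_S)/(RT)].
(E_T−E_S)/(RT) = (167−125)×10³/(8.314×406) = 42000/3375 = 12.44.
k_S/k_T = (4.00×10^7/1.30×10^12)·exp(12.44) = 3.077×10^-5 × 2.534×10^5 = 7.80.

7.80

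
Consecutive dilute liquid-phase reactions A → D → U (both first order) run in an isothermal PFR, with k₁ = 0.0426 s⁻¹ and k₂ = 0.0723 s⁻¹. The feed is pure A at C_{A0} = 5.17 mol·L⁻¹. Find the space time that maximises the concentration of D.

For first-order series the maximum of C_D occurs at τ_opt = ln(k₂/k₁)/(k₂−k₁).
= ln(0.0723/0.0426)/(0.0723−0.0426) = ln(1.697)/0.02970 = 0.5290/0.02970 = 17.8 s.

17.8 s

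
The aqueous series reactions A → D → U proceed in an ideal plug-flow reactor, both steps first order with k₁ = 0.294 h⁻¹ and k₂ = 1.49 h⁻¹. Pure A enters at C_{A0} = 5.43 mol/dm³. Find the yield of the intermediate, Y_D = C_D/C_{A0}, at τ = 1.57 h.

0.131

The intermediate concentration in a first-order A→B→C sequence is C_D = k₁C_{A0}(e^(−k₁τ) − e^(−k₂τ))/(k₂−k₁).
e^(−k₁τ) = e^(−0.294×1.57) = e^(−0.4616) = 0.6303; e^(−k₂τ) = e^(−2.339) = 0.09640.
C_D = 0.294×5.43/(1.49−0.294) × (0.6303−0.09640) = 1.335×0.5339 = 0.7126 mol/dm³.
Y_D = C_D/C_{A0} = 0.7126/5.43 = 0.131.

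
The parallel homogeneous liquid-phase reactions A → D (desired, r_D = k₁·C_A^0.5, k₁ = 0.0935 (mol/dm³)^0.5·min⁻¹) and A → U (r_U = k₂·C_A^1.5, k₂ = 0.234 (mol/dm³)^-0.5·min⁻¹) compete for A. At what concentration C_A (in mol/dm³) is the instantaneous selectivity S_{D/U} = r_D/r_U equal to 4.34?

S_{D/U} = (k₁/k₂)·C_A⁻¹ ⇒ C_A = (S·k₂/k₁)^(-1).
= (4.34×0.234/0.0935)^(-1) = (10.86)^(-1) = 0.0921 mol/dm³.

0.0921 mol/dm³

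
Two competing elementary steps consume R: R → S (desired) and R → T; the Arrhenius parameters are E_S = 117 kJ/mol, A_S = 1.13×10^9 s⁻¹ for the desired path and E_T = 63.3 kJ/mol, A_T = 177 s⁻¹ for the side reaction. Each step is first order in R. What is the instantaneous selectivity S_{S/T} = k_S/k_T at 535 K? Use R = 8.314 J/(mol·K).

36.5

Since both paths have the same order in R, the concentration cancels and S_{S/T} = k_S/k_T = (A_S/A_T)·exp[(E_T−E_S)/(RT)].
(E_T−E_S)/(RT) = (63.3−117)×10³/(8.314×535) = -53700/4448 = -12.07.
k_S/k_T = (1.13×10^9/177)·exp(-12.07) = 6.384×10^6 × 5.712×10^-6 = 36.5.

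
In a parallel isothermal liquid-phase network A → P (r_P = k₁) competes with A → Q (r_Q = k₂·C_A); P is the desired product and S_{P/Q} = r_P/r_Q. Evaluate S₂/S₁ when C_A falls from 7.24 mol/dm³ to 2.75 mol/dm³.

S_{P/Q} = (k₁/k₂)·C_A⁻¹, so S₂/S₁ = (C_{A,2}/C_{A,1})⁻¹.
= 7.24/2.75 = 2.63.
Selectivity toward P rises as C_A falls — low-concentration operation is favoured.

2.63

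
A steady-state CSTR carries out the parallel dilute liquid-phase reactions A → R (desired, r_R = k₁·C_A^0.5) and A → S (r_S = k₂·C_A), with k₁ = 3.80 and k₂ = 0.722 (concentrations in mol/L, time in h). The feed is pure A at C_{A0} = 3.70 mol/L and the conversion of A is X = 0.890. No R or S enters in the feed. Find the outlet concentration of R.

2.94 mol/L

Exit C_A = C_{A0}(1−X) = 3.70×0.110 = 0.4070 mol/L.
In a CSTR the entire volume is at exit conditions, so r_R = 3.80×0.4070^0.5 = 2.424 and r_S = 0.722×0.4070 = 0.2939.
Fraction of consumed A going to R: r_R/(r_R+r_S) = 0.8919.
C_R = 0.8919·C_{A0}·X = 0.8919×3.70×0.890 = 2.94 mol/L.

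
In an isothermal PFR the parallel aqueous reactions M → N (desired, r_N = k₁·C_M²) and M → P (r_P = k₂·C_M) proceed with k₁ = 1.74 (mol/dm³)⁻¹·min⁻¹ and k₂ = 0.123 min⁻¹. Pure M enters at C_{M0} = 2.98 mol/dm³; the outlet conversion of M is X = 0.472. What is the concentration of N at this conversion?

C_M = C_{M0}(1−X) = 1.573 mol/dm³.
Along a PFR/batch, dC_P/dC_M = −r_P/(r_N+r_P) = −k₂/(k₂+k₁·C_M).
Integrating from C_{M0} to C_M: C_P = (0.123/1.74)·ln[(0.123+1.74·2.98)/(0.123+1.74·1.57)] = 0.07069·ln(5.308/2.861) = 0.04370 mol/dm³.
Then C_N = (C_{M0}−C_M) − C_P = 1.407 − 0.04370 = 1.363 mol/dm³.

1.36 mol/dm³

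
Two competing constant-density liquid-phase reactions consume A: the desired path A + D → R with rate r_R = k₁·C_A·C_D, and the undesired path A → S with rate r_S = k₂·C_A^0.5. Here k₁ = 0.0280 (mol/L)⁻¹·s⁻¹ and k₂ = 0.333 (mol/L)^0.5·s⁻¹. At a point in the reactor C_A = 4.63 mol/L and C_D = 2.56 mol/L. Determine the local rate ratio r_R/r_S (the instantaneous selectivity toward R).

S_{R/S} = r_R/r_S = (k₁·C_A·C_D)/(k₂·C_A^0.5) = (k₁/k₂)·C_A^0.5·C_D.
= (0.0280×4.630×2.560) / (0.333×4.630^0.5) = 0.3319/0.7165 = 0.463.
Since the desired path is higher order in A, keeping C_A high (PFR or concentrated feed) favours R.

0.463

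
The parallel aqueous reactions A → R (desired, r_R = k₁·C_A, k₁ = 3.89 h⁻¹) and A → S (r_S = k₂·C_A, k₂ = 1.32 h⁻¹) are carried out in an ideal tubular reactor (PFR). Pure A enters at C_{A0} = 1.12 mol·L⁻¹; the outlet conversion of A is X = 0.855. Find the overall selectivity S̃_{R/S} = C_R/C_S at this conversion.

2.95

C_A = C_{A0}(1−X) = 0.1624 mol·L⁻¹.
Both paths are first order in A, so the instantaneous fraction to R is constant: dC_R/d(−C_A) = k₁/(k₁+k₂) = 0.7466.
C_R = 0.7466·(C_{A0}−C_A) = 0.7466×0.9576 = 0.715 mol·L⁻¹.
C_S = (C_{A0}−C_A)−C_R = 0.2426 mol·L⁻¹; S̃_{R/S} = 0.7150/0.2426 = 2.95.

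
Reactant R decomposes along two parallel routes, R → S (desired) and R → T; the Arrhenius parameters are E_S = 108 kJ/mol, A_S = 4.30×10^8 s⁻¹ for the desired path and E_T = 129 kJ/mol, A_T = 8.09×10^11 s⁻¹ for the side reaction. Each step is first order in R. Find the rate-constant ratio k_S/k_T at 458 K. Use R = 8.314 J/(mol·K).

With equal orders, S_{S/T} = k_S/k_T = (A_S/A_T)·exp[(E_T−E_S)/(RT)].
(E_T−E_S)/(RT) = (129−108)×10³/(8.314×458) = 21000/3808 = 5.515.
k_S/k_T = (4.30×10^8/8.09×10^11)·exp(5.515) = 5.315×10^-4 × 248.4 = 0.132.
Since E_S < E_T, lowering the temperature improves selectivity toward S.

0.132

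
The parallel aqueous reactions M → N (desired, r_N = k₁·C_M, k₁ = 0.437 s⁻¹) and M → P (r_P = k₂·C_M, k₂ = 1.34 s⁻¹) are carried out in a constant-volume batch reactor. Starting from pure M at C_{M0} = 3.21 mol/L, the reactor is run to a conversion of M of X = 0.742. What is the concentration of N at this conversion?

C_M = C_{M0}(1−X) = 0.8282 mol/L.
Both paths are first order in M, so the instantaneous fraction to N is constant: dC_N/d(−C_M) = k₁/(k₁+k₂) = 0.2459.
C_N = 0.2459·(C_{M0}−C_M) = 0.2459×2.382 = 0.586 mol/L.

0.586 mol/L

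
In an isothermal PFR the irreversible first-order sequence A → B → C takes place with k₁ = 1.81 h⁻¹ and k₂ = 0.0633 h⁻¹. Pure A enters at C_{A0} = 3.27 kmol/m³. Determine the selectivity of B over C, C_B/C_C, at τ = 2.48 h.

Solving the coupled first-order balances gives C_B(τ) = [k₁/(k₂−k₁)]·C_{A0}·(e^(−k₁τ) − e^(−k₂τ)).
e^(−k₁τ) = e^(−1.81×2.48) = e^(−4.489) = 0.01123; e^(−k₂τ) = e^(−0.1570) = 0.8547.
C_B = 1.81×3.27/(0.0633−1.81) × (0.01123−0.8547) = (-3.389)×(-0.8435) = 2.858 kmol/m³.
C_A = C_{A0}e^(−k₁τ) = 0.03674 kmol/m³, so C_C = C_{A0}−C_A−C_B = 0.3751 kmol/m³; C_B/C_C = 7.62.

7.62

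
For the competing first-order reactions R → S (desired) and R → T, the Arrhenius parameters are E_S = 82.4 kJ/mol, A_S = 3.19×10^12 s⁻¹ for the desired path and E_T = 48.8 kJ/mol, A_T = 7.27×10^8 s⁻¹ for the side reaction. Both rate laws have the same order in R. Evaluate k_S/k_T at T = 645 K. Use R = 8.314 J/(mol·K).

With equal orders, S_{S/T} = k_S/k_T = (A_S/A_T)·exp[(E_T−E_S)/(RT)].
(E_T−E_S)/(RT) = (48.8−82.4)×10³/(8.314×645) = -33600/5363 = -6.266.
k_S/k_T = (3.19×10^12/7.27×10^8)·exp(-6.266) = 4388 × 0.001900 = 8.34.
Since E_S > E_T, raising the temperature improves selectivity toward S.

8.34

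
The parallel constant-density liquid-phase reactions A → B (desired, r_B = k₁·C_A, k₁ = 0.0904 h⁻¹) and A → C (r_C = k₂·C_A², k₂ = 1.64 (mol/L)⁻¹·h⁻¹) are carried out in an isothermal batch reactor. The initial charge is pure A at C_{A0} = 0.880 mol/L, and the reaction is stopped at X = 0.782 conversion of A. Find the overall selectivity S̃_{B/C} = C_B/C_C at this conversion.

C_A = C_{A0}(1−X) = 0.1918 mol/L.
Along a PFR/batch, dC_B/dC_A = −r_B/(r_B+r_C) = −k₁/(k₁+k₂·C_A).
Integrating from C_{A0} to C_A: C_B = (0.0904/1.64)·ln[(0.0904+1.64·0.880)/(0.0904+1.64·0.192)] = 0.05512·ln(1.534/0.4050) = 0.07339 mol/L.
C_C = (C_{A0}−C_A)−C_B = 0.6148 mol/L; S̃_{B/C} = 0.07339/0.6148 = 0.119.

0.119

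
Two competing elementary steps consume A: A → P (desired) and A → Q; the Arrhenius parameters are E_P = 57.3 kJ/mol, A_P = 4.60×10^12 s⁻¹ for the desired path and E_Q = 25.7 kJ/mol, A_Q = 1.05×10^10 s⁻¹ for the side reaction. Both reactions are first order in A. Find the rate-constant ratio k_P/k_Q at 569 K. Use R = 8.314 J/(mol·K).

With equal orders, S_{P/Q} = k_P/k_Q = (A_P/A_Q)·exp[(E_Q−E_P)/(RT)].
(E_Q−E_P)/(RT) = (25.7−57.3)×10³/(8.314×569) = -31600/4731 = -6.680.
k_P/k_Q = (4.60×10^12/1.05×10^10)·exp(-6.680) = 438.1 × 0.001256 = 0.550.
Since E_P > E_Q, raising the temperature improves selectivity toward P.

0.550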